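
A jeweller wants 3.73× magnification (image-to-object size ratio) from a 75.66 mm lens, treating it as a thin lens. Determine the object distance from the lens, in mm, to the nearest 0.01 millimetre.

95.94 mm

With m = dᵢ/dₒ and 1/f = 1/dₒ + 1/dᵢ, substituting dᵢ = m·dₒ gives 1/f = (1 + 1/m)/dₒ, hence dₒ = f·(1 + 1/m).
dₒ = 75.66 × (1 + 1/3.73) = 75.66 × 1.26810 ≈ 95.944 mm.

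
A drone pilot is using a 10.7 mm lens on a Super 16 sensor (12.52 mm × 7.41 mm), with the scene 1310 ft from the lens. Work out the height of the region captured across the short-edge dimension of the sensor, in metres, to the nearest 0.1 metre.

276.5 m

dₒ: 1310 ft × 304.8 mm/ft = 399287.99 mm.
Similar triangles through the lens centre give W/dₒ = h/dᵢ; with 1/f = 1/dₒ + 1/dᵢ this gives W = h·(dₒ − f)/f.
W = 7.41 mm × (399288 − 10.7) / 10.7 = 7.41 × 37315.6343 ≈ 276508.850 mm = 276.509 m.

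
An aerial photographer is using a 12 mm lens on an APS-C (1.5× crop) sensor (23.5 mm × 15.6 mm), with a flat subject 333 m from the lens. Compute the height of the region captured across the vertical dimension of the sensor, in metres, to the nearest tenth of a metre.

dₒ: 333 m = 333000 mm.
Similar triangles through the lens centre give W/dₒ = h/dᵢ; with 1/f = 1/dₒ + 1/dᵢ this gives W = h·(dₒ − f)/f.
W = 15.6 mm × (333000 − 12) / 12 = 15.6 × 27749.0000 ≈ 432884.400 mm = 432.884 m.

432.9 m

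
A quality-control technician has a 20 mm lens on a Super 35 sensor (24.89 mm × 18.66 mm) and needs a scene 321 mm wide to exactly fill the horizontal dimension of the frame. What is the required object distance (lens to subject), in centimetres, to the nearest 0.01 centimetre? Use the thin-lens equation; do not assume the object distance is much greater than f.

27.79 cm

Magnification m = w/W = dᵢ/dₒ; combined with 1/f = 1/dₒ + 1/dᵢ this gives dₒ = f·(1 + W/w).
dₒ = 20 mm × (1 + 321/24.89) = 20 × 13.8967 ≈ 277.935 mm = 27.7935 cm.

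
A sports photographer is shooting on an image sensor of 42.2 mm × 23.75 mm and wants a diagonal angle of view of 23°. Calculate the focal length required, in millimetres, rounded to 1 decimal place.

119.0 mm

Sensor diagonal = √(42.2² + 23.75²) = √2344.9025 ≈ 48.4242 mm.
From α = 2·arctan(d/2f) we get f = d / (2·tan(α/2)).
With d = 48.4242 mm and α/2 = 11.5°, tan(α/2) ≈ 0.20345, so f ≈ 48.4242 / 0.40690 ≈ 119.0063 mm.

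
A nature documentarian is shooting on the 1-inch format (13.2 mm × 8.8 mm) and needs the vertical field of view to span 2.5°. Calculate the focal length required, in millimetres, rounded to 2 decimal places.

From α = 2·arctan(h/2f) we get f = h / (2·tan(α/2)).
With h = 8.8 mm and α/2 = 1.25°, tan(α/2) ≈ 0.02182, so f ≈ 8.8 / 0.04364 ≈ 201.6491 mm.

201.65 mm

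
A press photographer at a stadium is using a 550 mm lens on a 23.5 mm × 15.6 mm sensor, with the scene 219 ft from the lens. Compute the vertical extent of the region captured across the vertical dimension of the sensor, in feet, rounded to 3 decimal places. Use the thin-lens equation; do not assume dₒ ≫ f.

dₒ: 219 ft × 304.8 mm/ft = 66751.20 mm.
Similar triangles through the lens centre give W/dₒ = h/dᵢ; with 1/f = 1/dₒ + 1/dᵢ this gives W = h·(dₒ − f)/f.
W = 15.6 mm × (66751.2 − 550) / 550 = 15.6 × 120.3658 ≈ 1877.707 mm = 1877.707/304.8 ft = 6.16046 ft.

6.160 ft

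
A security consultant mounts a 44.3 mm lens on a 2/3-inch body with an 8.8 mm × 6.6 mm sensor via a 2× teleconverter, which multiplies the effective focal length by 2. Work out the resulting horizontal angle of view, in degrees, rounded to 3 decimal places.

5.686°

Effective focal length f = 44.3 × 2 = 88.6 mm.
α = 2·arctan(8.8 / (2 × 88.6)) = 2·arctan(0.04966) ≈ 5.6861°.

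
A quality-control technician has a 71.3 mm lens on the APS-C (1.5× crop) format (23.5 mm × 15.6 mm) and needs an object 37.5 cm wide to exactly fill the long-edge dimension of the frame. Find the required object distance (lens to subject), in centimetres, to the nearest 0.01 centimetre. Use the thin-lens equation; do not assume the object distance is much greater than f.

W: 37.5 cm = 375 mm.
Magnification m = w/W = dᵢ/dₒ; combined with 1/f = 1/dₒ + 1/dᵢ this gives dₒ = f·(1 + W/w).
dₒ = 71.3 mm × (1 + 375/23.5) = 71.3 × 16.9574 ≈ 1209.066 mm = 120.907 cm.

120.91 cm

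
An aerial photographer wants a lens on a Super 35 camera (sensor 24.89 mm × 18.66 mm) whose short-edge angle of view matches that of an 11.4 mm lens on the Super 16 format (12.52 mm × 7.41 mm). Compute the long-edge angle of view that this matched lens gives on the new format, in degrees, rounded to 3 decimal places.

Equal short-edge AOV ⇒ f₂ = f₁ · 18.66/7.41 = 11.4 × 2.51822 ≈ 28.7077 mm.
Long-edge AOV on the new format = 2·arctan(24.89 / (2 × 28.7077)) = 2·arctan(0.43351) ≈ 46.8742°.

46.874°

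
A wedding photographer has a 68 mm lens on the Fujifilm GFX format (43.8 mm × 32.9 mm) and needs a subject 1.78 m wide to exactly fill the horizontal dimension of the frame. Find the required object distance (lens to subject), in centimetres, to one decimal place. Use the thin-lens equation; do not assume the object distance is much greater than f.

283.1 cm

W: 1.78 m = 1780 mm.
Magnification m = w/W = dᵢ/dₒ; combined with 1/f = 1/dₒ + 1/dᵢ this gives dₒ = f·(1 + W/w).
dₒ = 68 mm × (1 + 1780/43.8) = 68 × 41.6393 ≈ 2831.470 mm = 283.147 cm.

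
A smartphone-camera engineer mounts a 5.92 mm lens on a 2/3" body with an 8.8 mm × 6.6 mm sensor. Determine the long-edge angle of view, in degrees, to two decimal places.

Angle of view α = 2·arctan(w/2f) with w = 8.8 mm and f = 5.92 mm.
w/2f = 0.74324; arctan(0.74324) ≈ 36.6213°, so α ≈ 73.2427°.

73.24°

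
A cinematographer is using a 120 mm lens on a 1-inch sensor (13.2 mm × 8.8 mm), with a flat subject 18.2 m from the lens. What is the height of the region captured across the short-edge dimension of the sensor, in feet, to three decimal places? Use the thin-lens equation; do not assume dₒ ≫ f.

dₒ: 18.2 m = 18200 mm.
Similar triangles through the lens centre give W/dₒ = h/dᵢ; with 1/f = 1/dₒ + 1/dᵢ this gives W = h·(dₒ − f)/f.
W = 8.8 mm × (18200 − 120) / 120 = 8.8 × 150.6667 ≈ 1325.867 mm = 1325.867/304.8 ft = 4.34996 ft.

4.350 ft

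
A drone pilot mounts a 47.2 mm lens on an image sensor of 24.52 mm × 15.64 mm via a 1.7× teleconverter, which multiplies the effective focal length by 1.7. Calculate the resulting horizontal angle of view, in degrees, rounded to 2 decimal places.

Effective focal length f = 47.2 × 1.7 = 80.24 mm.
α = 2·arctan(24.52 / (2 × 80.24)) = 2·arctan(0.15279) ≈ 17.3743°.

17.37°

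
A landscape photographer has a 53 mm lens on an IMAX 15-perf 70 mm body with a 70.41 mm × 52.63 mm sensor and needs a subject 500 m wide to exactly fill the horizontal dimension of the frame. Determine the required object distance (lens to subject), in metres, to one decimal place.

376.4 m

W: 500 m = 500000 mm.
Magnification m = w/W = dᵢ/dₒ; combined with 1/f = 1/dₒ + 1/dᵢ this gives dₒ = f·(1 + W/w).
dₒ = 53 mm × (1 + 500000/70.41) = 53 × 7102.2640 ≈ 376419.993 mm = 376.42 m.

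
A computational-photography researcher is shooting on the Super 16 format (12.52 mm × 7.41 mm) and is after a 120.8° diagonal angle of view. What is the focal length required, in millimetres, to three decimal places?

4.132 mm

Sensor diagonal = √(12.52² + 7.41²) = √211.6585 ≈ 14.5485 mm.
From α = 2·arctan(d/2f) we get f = d / (2·tan(α/2)).
With d = 14.5485 mm and α/2 = 60.4°, tan(α/2) ≈ 1.76032, so f ≈ 14.5485 / 3.52064 ≈ 4.1323 mm.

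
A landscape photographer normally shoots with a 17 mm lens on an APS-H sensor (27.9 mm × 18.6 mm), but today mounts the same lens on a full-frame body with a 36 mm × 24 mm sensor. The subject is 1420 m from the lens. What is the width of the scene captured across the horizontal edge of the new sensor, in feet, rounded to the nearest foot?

9866 ft

The focal length stays 17 mm; the relevant sensor dimension is now w = 36 mm. Object distance dₒ = 1420 m = 1.42e+06 mm.
Thin-lens field width W = w·(dₒ − f)/f = 36 × (1.42e+06 − 17)/17 ≈ 3007022.824 mm = 3007022.824/304.8 ft = 9865.56 ft.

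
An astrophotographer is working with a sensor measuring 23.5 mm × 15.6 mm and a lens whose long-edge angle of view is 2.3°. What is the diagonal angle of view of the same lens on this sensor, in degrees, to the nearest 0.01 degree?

2.76°

From the long-edge AOV: f = 23.5 / (2·tan(1.15°)) = 23.5 / 0.04015 ≈ 585.3348 mm.
Sensor diagonal = √(23.5² + 15.6²) = √795.6100 ≈ 28.2066 mm.
Diagonal AOV = 2·arctan(28.2066 / (2 × 585.3348)) = 2·arctan(0.02409) ≈ 2.7605°.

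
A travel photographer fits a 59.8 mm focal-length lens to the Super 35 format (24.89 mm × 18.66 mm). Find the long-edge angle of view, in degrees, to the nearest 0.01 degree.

Angle of view α = 2·arctan(w/2f) with w = 24.89 mm and f = 59.8 mm.
w/2f = 0.20811; arctan(0.20811) ≈ 11.7560°, so α ≈ 23.5121°.

23.51°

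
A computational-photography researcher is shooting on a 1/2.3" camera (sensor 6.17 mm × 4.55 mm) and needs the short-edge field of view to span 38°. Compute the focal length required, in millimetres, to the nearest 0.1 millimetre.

From α = 2·arctan(h/2f) we get f = h / (2·tan(α/2)).
With h = 4.55 mm and α/2 = 19°, tan(α/2) ≈ 0.34433, so f ≈ 4.55 / 0.68866 ≈ 6.6071 mm.

6.6 mm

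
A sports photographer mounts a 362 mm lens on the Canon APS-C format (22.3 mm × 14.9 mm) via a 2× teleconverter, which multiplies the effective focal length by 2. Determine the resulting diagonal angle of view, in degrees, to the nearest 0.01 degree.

Effective focal length f = 362 × 2 = 724 mm.
Sensor diagonal = √(22.3² + 14.9²) = √719.3000 ≈ 26.8198 mm.
α = 2·arctan(26.820 / (2 × 724)) = 2·arctan(0.01852) ≈ 2.1222°.

2.12°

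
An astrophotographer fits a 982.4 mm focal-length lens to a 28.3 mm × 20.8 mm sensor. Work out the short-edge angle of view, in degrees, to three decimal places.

Angle of view α = 2·arctan(h/2f) with h = 20.8 mm and f = 982.4 mm.
h/2f = 0.01059; arctan(0.01059) ≈ 0.6065°, so α ≈ 1.2131°.

1.213°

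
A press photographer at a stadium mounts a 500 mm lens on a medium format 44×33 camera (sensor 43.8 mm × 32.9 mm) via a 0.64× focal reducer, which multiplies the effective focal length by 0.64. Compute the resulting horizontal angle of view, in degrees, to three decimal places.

Effective focal length f = 500 × 0.64 = 320 mm.
α = 2·arctan(43.8 / (2 × 320)) = 2·arctan(0.06844) ≈ 7.8302°.

7.830°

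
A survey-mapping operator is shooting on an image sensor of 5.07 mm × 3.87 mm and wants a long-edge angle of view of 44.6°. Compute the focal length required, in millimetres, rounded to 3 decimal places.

From α = 2·arctan(w/2f) we get f = w / (2·tan(α/2)).
With w = 5.07 mm and α/2 = 22.3°, tan(α/2) ≈ 0.41013, so f ≈ 5.07 / 0.82026 ≈ 6.1810 mm.

6.181 mm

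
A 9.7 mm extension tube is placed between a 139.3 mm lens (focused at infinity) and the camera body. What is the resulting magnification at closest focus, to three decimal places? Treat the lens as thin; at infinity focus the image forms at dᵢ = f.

The tube moves the image plane from f to f + e, so dᵢ = 139.3 + 9.7 = 149 mm. Focus is achieved when 1/f = 1/dₒ + 1/dᵢ, giving dₒ = 1/(1/f − 1/(f+e)).
Magnification m = dᵢ/dₒ = (f+e)·(1/f − 1/(f+e)) = e/f = 9.7/139.3 ≈ 0.0696.

0.070×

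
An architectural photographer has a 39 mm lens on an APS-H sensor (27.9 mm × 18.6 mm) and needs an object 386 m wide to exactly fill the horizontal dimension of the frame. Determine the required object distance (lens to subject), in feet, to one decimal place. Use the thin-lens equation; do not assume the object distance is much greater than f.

W: 386 m = 386000 mm.
Magnification m = w/W = dᵢ/dₒ; combined with 1/f = 1/dₒ + 1/dᵢ this gives dₒ = f·(1 + W/w).
dₒ = 39 mm × (1 + 386000/27.9) = 39 × 13836.1254 ≈ 539608.892 mm = 539608.892/304.8 ft = 1770.37 ft.

1770.4 ft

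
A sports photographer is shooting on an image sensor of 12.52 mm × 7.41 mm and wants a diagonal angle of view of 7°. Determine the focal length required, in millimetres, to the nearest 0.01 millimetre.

Sensor diagonal = √(12.52² + 7.41²) = √211.6585 ≈ 14.5485 mm.
From α = 2·arctan(d/2f) we get f = d / (2·tan(α/2)).
With d = 14.5485 mm and α/2 = 3.5°, tan(α/2) ≈ 0.06116, so f ≈ 14.5485 / 0.12233 ≈ 118.9328 mm.

118.93 mm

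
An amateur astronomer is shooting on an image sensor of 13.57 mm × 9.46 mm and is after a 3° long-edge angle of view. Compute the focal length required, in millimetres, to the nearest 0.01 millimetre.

From α = 2·arctan(w/2f) we get f = w / (2·tan(α/2)).
With w = 13.57 mm and α/2 = 1.5°, tan(α/2) ≈ 0.02619, so f ≈ 13.57 / 0.05237 ≈ 259.1087 mm.

259.11 mm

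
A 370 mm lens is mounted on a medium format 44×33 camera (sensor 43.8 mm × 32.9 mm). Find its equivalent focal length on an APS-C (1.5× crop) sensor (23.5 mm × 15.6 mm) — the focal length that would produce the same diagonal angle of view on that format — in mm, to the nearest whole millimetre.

Sensor diagonal = √(43.8² + 32.9²) = √3000.8500 ≈ 54.7800 mm.
Sensor diagonal = √(23.5² + 15.6²) = √795.6100 ≈ 28.2066 mm.
Equal angle of view means equal diagonal/f ratio, so f₂ = f₁ · (diagonal₂/diagonal₁) = 370 × 28.2066/54.7800.
f₂ = 370 × 0.51491 ≈ 190.515 mm.

191 mm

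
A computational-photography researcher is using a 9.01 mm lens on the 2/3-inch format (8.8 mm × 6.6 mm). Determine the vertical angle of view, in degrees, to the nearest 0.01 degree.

40.23°

Angle of view α = 2·arctan(h/2f) with h = 6.6 mm and f = 9.01 mm.
h/2f = 0.36626; arctan(0.36626) ≈ 20.1157°, so α ≈ 40.2315°.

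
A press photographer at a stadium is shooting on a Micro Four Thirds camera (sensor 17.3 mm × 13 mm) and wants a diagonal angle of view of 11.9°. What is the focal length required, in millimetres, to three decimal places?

Sensor diagonal = √(17.3² + 13²) = √468.2900 ≈ 21.6400 mm.
From α = 2·arctan(d/2f) we get f = d / (2·tan(α/2)).
With d = 21.6400 mm and α/2 = 5.95°, tan(α/2) ≈ 0.10422, so f ≈ 21.6400 / 0.20844 ≈ 103.8169 mm.

103.817 mm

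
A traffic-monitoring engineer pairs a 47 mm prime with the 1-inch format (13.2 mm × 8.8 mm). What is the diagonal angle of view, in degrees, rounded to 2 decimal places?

19.16°

Sensor diagonal = √(13.2² + 8.8²) = √251.6800 ≈ 15.8644 mm.
Angle of view α = 2·arctan(d/2f) with d = 15.8644 mm and f = 47 mm.
d/2f = 0.16877; arctan(0.16877) ≈ 9.5796°, so α ≈ 19.1591°.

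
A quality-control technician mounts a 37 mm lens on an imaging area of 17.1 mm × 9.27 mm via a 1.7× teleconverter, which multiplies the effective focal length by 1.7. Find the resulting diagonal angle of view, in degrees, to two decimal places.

Effective focal length f = 37 × 1.7 = 62.9 mm.
Sensor diagonal = √(17.1² + 9.27²) = √378.3429 ≈ 19.4510 mm.
α = 2·arctan(19.451 / (2 × 62.9)) = 2·arctan(0.15462) ≈ 17.5788°.

17.58°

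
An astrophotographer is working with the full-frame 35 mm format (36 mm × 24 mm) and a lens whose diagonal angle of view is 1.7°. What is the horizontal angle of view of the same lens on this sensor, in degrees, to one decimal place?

1.4°

Sensor diagonal = √(36² + 24²) = √1872.0000 ≈ 43.2666 mm.
From the diagonal AOV: f = 43.2666 / (2·tan(0.85°)) = 43.2666 / 0.02967 ≈ 1458.1250 mm.
Horizontal AOV = 2·arctan(36 / (2 × 1458.1250)) = 2·arctan(0.01234) ≈ 1.4145°.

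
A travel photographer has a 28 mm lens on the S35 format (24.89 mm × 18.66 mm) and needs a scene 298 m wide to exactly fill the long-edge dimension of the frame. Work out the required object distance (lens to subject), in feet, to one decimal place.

W: 298 m = 298000 mm.
Magnification m = w/W = dᵢ/dₒ; combined with 1/f = 1/dₒ + 1/dᵢ this gives dₒ = f·(1 + W/w).
dₒ = 28 mm × (1 + 298000/24.89) = 28 × 11973.6798 ≈ 335263.034 mm = 335263.034/304.8 ft = 1099.94 ft.

1099.9 ft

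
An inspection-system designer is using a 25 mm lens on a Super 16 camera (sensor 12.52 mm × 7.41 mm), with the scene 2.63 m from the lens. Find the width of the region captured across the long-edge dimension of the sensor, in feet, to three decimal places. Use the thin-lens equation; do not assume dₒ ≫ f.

dₒ: 2.63 m = 2630 mm.
Similar triangles through the lens centre give W/dₒ = w/dᵢ; with 1/f = 1/dₒ + 1/dᵢ this gives W = w·(dₒ − f)/f.
W = 12.52 mm × (2630 − 25) / 25 = 12.52 × 104.2000 ≈ 1304.584 mm = 1304.584/304.8 ft = 4.28013 ft.

4.280 ft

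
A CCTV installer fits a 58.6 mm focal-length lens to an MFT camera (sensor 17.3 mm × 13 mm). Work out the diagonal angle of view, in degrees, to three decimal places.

20.923°

Sensor diagonal = √(17.3² + 13²) = √468.2900 ≈ 21.6400 mm.
Angle of view α = 2·arctan(d/2f) with d = 21.6400 mm and f = 58.6 mm.
d/2f = 0.18464; arctan(0.18464) ≈ 10.4614°, so α ≈ 20.9227°.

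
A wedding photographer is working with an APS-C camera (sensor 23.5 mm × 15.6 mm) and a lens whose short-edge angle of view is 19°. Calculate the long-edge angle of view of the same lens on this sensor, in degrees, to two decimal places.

From the short-edge AOV: f = 15.6 / (2·tan(9.5°)) = 15.6 / 0.33469 ≈ 46.6110 mm.
Long-edge AOV = 2·arctan(23.5 / (2 × 46.6110)) = 2·arctan(0.25209) ≈ 28.2974°.

28.30°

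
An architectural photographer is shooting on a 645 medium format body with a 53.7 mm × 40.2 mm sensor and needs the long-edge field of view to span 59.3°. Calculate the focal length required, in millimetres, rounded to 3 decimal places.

From α = 2·arctan(w/2f) we get f = w / (2·tan(α/2)).
With w = 53.7 mm and α/2 = 29.65°, tan(α/2) ≈ 0.56923, so f ≈ 53.7 / 1.13847 ≈ 47.1687 mm.

47.169 mm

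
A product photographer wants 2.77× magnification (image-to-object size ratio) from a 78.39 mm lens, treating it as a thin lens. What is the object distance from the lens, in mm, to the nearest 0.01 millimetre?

With m = dᵢ/dₒ and 1/f = 1/dₒ + 1/dᵢ, substituting dᵢ = m·dₒ gives 1/f = (1 + 1/m)/dₒ, hence dₒ = f·(1 + 1/m).
dₒ = 78.39 × (1 + 1/2.77) = 78.39 × 1.36101 ≈ 106.690 mm.

106.69 mm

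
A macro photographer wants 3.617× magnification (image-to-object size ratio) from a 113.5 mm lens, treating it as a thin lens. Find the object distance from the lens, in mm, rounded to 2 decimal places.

144.88 mm

With m = dᵢ/dₒ and 1/f = 1/dₒ + 1/dᵢ, substituting dᵢ = m·dₒ gives 1/f = (1 + 1/m)/dₒ, hence dₒ = f·(1 + 1/m).
dₒ = 113.5 × (1 + 1/3.617) = 113.5 × 1.27647 ≈ 144.880 mm.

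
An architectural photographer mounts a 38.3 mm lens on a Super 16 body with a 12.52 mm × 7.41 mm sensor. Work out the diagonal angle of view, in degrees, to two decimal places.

Sensor diagonal = √(12.52² + 7.41²) = √211.6585 ≈ 14.5485 mm.
Angle of view α = 2·arctan(d/2f) with d = 14.5485 mm and f = 38.3 mm.
d/2f = 0.18993; arctan(0.18993) ≈ 10.7540°, so α ≈ 21.5080°.

21.51°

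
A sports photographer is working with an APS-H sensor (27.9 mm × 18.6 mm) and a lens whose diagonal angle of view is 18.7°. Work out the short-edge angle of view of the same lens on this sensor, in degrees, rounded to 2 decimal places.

10.44°

Sensor diagonal = √(27.9² + 18.6²) = √1124.3700 ≈ 33.5316 mm.
From the diagonal AOV: f = 33.5316 / (2·tan(9.35°)) = 33.5316 / 0.32930 ≈ 101.8255 mm.
Short-edge AOV = 2·arctan(18.6 / (2 × 101.8255)) = 2·arctan(0.09133) ≈ 10.4370°.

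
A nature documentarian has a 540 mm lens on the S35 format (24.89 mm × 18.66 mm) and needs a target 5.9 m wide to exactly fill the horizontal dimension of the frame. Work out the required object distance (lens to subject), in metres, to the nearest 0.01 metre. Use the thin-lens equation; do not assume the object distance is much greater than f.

128.54 m

W: 5.9 m = 5900 mm.
Magnification m = w/W = dᵢ/dₒ; combined with 1/f = 1/dₒ + 1/dᵢ this gives dₒ = f·(1 + W/w).
dₒ = 540 mm × (1 + 5900/24.89) = 540 × 238.0430 ≈ 128543.214 mm = 128.543 m.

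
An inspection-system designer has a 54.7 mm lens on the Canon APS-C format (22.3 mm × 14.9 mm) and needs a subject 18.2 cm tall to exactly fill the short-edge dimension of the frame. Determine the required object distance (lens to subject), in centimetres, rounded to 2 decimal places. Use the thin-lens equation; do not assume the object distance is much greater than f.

W: 18.2 cm = 182 mm.
Magnification m = h/W = dᵢ/dₒ; combined with 1/f = 1/dₒ + 1/dᵢ this gives dₒ = f·(1 + W/h).
dₒ = 54.7 mm × (1 + 182/14.9) = 54.7 × 13.2148 ≈ 722.848 mm = 72.2848 cm.

72.28 cm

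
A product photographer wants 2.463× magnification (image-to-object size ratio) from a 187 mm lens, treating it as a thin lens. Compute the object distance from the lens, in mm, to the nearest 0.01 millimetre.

With m = dᵢ/dₒ and 1/f = 1/dₒ + 1/dᵢ, substituting dᵢ = m·dₒ gives 1/f = (1 + 1/m)/dₒ, hence dₒ = f·(1 + 1/m).
dₒ = 187 × (1 + 1/2.463) = 187 × 1.40601 ≈ 262.924 mm.

262.92 mm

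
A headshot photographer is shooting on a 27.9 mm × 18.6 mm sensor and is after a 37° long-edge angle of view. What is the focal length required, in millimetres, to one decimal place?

41.7 mm

From α = 2·arctan(w/2f) we get f = w / (2·tan(α/2)).
With w = 27.9 mm and α/2 = 18.5°, tan(α/2) ≈ 0.33460, so f ≈ 27.9 / 0.66919 ≈ 41.6922 mm.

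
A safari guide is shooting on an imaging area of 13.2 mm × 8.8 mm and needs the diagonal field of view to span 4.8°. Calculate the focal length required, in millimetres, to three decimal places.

Sensor diagonal = √(13.2² + 8.8²) = √251.6800 ≈ 15.8644 mm.
From α = 2·arctan(d/2f) we get f = d / (2·tan(α/2)).
With d = 15.8644 mm and α/2 = 2.4°, tan(α/2) ≈ 0.04191, so f ≈ 15.8644 / 0.08382 ≈ 189.2569 mm.

189.257 mm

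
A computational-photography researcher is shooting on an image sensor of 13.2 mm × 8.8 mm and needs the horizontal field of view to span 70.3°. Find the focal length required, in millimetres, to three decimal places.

9.373 mm

From α = 2·arctan(w/2f) we get f = w / (2·tan(α/2)).
With w = 13.2 mm and α/2 = 35.15°, tan(α/2) ≈ 0.70412, so f ≈ 13.2 / 1.40823 ≈ 9.3735 mm.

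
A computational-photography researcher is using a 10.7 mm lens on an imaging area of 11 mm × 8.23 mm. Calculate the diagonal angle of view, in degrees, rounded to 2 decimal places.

65.40°

Sensor diagonal = √(11² + 8.23²) = √188.7329 ≈ 13.7380 mm.
Angle of view α = 2·arctan(d/2f) with d = 13.7380 mm and f = 10.7 mm.
d/2f = 0.64196; arctan(0.64196) ≈ 32.6990°, so α ≈ 65.3979°.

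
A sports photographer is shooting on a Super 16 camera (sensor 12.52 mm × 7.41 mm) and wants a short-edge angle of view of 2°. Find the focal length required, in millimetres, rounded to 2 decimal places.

From α = 2·arctan(h/2f) we get f = h / (2·tan(α/2)).
With h = 7.41 mm and α/2 = 1°, tan(α/2) ≈ 0.01746, so f ≈ 7.41 / 0.03491 ≈ 212.2593 mm.

212.26 mm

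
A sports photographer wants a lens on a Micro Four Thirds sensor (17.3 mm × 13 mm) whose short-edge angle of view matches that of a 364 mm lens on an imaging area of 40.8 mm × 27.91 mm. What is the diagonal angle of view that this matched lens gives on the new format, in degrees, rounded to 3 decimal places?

7.303°

Equal short-edge AOV ⇒ f₂ = f₁ · 13/27.91 = 364 × 0.46578 ≈ 169.5450 mm.
Sensor diagonal = √(17.3² + 13²) = √468.2900 ≈ 21.6400 mm.
Diagonal AOV on the new format = 2·arctan(21.6400 / (2 × 169.5450)) = 2·arctan(0.06382) ≈ 7.3031°.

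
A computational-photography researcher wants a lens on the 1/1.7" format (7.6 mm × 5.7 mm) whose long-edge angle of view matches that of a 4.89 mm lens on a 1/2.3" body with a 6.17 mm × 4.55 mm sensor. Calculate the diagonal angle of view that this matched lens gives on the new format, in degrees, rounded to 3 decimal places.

76.519°

Equal long-edge AOV ⇒ f₂ = f₁ · 7.6/6.17 = 4.89 × 1.23177 ≈ 6.0233 mm.
Sensor diagonal = √(7.6² + 5.7²) = √90.2500 ≈ 9.5000 mm.
Diagonal AOV on the new format = 2·arctan(9.5000 / (2 × 6.0233)) = 2·arctan(0.78860) ≈ 76.5186°.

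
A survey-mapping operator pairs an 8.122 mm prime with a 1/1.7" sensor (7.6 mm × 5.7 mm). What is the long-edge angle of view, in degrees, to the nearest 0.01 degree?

Angle of view α = 2·arctan(w/2f) with w = 7.6 mm and f = 8.122 mm.
w/2f = 0.46787; arctan(0.46787) ≈ 25.0733°, so α ≈ 50.1465°.

50.15°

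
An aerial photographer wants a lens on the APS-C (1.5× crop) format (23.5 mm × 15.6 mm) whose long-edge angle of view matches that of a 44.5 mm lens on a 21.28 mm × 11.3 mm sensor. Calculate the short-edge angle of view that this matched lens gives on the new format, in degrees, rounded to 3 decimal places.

18.038°

Equal long-edge AOV ⇒ f₂ = f₁ · 23.5/21.28 = 44.5 × 1.10432 ≈ 49.1424 mm.
Short-edge AOV on the new format = 2·arctan(15.6 / (2 × 49.1424)) = 2·arctan(0.15872) ≈ 18.0378°.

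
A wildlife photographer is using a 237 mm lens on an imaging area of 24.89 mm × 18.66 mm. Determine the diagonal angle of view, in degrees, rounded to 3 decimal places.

Sensor diagonal = √(24.89² + 18.66²) = √967.7077 ≈ 31.1080 mm.
Angle of view α = 2·arctan(d/2f) with d = 31.1080 mm and f = 237 mm.
d/2f = 0.06563; arctan(0.06563) ≈ 3.7549°, so α ≈ 7.5097°.

7.510°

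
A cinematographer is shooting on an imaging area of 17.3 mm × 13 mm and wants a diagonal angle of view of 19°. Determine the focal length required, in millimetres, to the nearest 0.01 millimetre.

64.66 mm

Sensor diagonal = √(17.3² + 13²) = √468.2900 ≈ 21.6400 mm.
From α = 2·arctan(d/2f) we get f = d / (2·tan(α/2)).
With d = 21.6400 mm and α/2 = 9.5°, tan(α/2) ≈ 0.16734, so f ≈ 21.6400 / 0.33469 ≈ 64.6578 mm.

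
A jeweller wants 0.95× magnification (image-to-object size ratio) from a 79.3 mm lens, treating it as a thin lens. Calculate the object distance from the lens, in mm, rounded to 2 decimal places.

162.77 mm

With m = dᵢ/dₒ and 1/f = 1/dₒ + 1/dᵢ, substituting dᵢ = m·dₒ gives 1/f = (1 + 1/m)/dₒ, hence dₒ = f·(1 + 1/m).
dₒ = 79.3 × (1 + 1/0.95) = 79.3 × 2.05263 ≈ 162.774 mm.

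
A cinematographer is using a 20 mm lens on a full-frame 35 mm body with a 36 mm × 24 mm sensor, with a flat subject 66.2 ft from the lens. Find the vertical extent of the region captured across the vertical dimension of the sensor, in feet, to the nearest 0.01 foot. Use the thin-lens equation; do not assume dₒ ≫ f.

79.36 ft

dₒ: 66.2 ft × 304.8 mm/ft = 20177.76 mm.
Similar triangles through the lens centre give W/dₒ = h/dᵢ; with 1/f = 1/dₒ + 1/dᵢ this gives W = h·(dₒ − f)/f.
W = 24 mm × (20177.8 − 20) / 20 = 24 × 1007.8880 ≈ 24189.311 mm = 24189.311/304.8 ft = 79.3613 ft.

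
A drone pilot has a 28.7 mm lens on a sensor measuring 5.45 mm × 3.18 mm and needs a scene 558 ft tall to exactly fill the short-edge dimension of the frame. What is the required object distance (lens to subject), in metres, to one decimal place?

1535.0 m

W: 558 ft × 304.8 mm/ft = 170078.39 mm.
Magnification m = h/W = dᵢ/dₒ; combined with 1/f = 1/dₒ + 1/dᵢ this gives dₒ = f·(1 + W/h).
dₒ = 28.7 mm × (1 + 170078/3.18) = 28.7 × 53484.7719 ≈ 1535012.953 mm = 1535.01 m.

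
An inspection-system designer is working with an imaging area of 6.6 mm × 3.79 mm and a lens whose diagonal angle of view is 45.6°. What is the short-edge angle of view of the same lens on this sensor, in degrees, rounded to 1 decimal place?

Sensor diagonal = √(6.6² + 3.79²) = √57.9241 ≈ 7.6108 mm.
From the diagonal AOV: f = 7.6108 / (2·tan(22.8°)) = 7.6108 / 0.84072 ≈ 9.0527 mm.
Short-edge AOV = 2·arctan(3.79 / (2 × 9.0527)) = 2·arctan(0.20933) ≈ 23.6461°.

23.6°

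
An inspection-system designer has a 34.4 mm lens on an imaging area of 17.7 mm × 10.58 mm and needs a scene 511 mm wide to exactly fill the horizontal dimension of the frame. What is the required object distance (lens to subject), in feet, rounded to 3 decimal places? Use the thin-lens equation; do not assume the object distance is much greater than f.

Magnification m = w/W = dᵢ/dₒ; combined with 1/f = 1/dₒ + 1/dᵢ this gives dₒ = f·(1 + W/w).
dₒ = 34.4 mm × (1 + 511/17.7) = 34.4 × 29.8701 ≈ 1027.530 mm = 1027.530/304.8 ft = 3.37116 ft.

3.371 ft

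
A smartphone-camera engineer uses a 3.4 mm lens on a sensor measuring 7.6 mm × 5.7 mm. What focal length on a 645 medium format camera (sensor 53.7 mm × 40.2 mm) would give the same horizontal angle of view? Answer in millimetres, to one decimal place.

Equal angle of view means equal width/f ratio, so f₂ = f₁ · (width₂/width₁) = 3.4 × 53.7/7.6.
f₂ = 3.4 × 7.06579 ≈ 24.024 mm.

24.0 mm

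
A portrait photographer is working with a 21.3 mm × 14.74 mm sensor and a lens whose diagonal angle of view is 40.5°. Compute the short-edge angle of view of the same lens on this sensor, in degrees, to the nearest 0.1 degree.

Sensor diagonal = √(21.3² + 14.74²) = √670.9576 ≈ 25.9028 mm.
From the diagonal AOV: f = 25.9028 / (2·tan(20.25°)) = 25.9028 / 0.73784 ≈ 35.1064 mm.
Short-edge AOV = 2·arctan(14.74 / (2 × 35.1064)) = 2·arctan(0.20993) ≈ 23.7122°.

23.7°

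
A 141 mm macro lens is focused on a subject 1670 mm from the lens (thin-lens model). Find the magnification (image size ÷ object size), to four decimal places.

Thin lens: 1/f = 1/dₒ + 1/dᵢ → 1/dᵢ = 1/141 − 1/1670 = 0.0064934 mm⁻¹, so dᵢ ≈ 154.0026 mm.
Magnification m = dᵢ/dₒ = 154.0026/1670 ≈ 0.09222.

0.0922×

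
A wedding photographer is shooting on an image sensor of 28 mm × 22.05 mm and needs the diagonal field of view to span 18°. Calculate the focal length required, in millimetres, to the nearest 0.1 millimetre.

Sensor diagonal = √(28² + 22.05²) = √1270.2025 ≈ 35.6399 mm.
From α = 2·arctan(d/2f) we get f = d / (2·tan(α/2)).
With d = 35.6399 mm and α/2 = 9°, tan(α/2) ≈ 0.15838, so f ≈ 35.6399 / 0.31677 ≈ 112.5107 mm.

112.5 mm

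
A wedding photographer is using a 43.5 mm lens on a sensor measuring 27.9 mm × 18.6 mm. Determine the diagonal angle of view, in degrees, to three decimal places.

Sensor diagonal = √(27.9² + 18.6²) = √1124.3700 ≈ 33.5316 mm.
Angle of view α = 2·arctan(d/2f) with d = 33.5316 mm and f = 43.5 mm.
d/2f = 0.38542; arctan(0.38542) ≈ 21.0777°, so α ≈ 42.1554°.

42.155°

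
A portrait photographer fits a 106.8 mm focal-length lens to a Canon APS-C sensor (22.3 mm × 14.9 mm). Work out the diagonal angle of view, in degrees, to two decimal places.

14.31°

Sensor diagonal = √(22.3² + 14.9²) = √719.3000 ≈ 26.8198 mm.
Angle of view α = 2·arctan(d/2f) with d = 26.8198 mm and f = 106.8 mm.
d/2f = 0.12556; arctan(0.12556) ≈ 7.1566°, so α ≈ 14.3133°.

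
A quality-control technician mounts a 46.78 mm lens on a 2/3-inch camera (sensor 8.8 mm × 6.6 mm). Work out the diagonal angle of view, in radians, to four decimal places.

0.2341 rad

Sensor diagonal = √(8.8² + 6.6²) = √121.0000 ≈ 11.0000 mm.
Angle of view α = 2·arctan(d/2f) with d = 11.0000 mm and f = 46.78 mm.
d/2f = 0.11757; arctan(0.11757) ≈ 0.1170 rad, so α ≈ 0.2341 rad.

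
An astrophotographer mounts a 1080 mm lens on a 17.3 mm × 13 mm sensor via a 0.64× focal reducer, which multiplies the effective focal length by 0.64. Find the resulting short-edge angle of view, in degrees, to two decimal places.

Effective focal length f = 1080 × 0.64 = 691.2 mm.
α = 2·arctan(13 / (2 × 691.2)) = 2·arctan(0.00940) ≈ 1.0776°.

1.08°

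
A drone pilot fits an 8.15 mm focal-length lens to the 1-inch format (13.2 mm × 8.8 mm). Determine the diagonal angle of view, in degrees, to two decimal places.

88.45°

Sensor diagonal = √(13.2² + 8.8²) = √251.6800 ≈ 15.8644 mm.
Angle of view α = 2·arctan(d/2f) with d = 15.8644 mm and f = 8.15 mm.
d/2f = 0.97328; arctan(0.97328) ≈ 44.2241°, so α ≈ 88.4483°.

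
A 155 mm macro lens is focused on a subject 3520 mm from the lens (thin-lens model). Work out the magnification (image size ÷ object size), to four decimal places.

0.0461×

Thin lens: 1/f = 1/dₒ + 1/dᵢ → 1/dᵢ = 1/155 − 1/3520 = 0.0061675 mm⁻¹, so dᵢ ≈ 162.1397 mm.
Magnification m = dᵢ/dₒ = 162.1397/3520 ≈ 0.04606.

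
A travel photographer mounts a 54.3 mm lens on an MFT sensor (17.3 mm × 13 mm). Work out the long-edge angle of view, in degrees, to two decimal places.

Angle of view α = 2·arctan(w/2f) with w = 17.3 mm and f = 54.3 mm.
w/2f = 0.15930; arctan(0.15930) ≈ 9.0512°, so α ≈ 18.1024°.

18.10°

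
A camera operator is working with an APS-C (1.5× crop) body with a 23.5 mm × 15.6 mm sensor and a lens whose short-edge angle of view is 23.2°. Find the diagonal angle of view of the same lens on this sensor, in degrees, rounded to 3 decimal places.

40.725°

From the short-edge AOV: f = 15.6 / (2·tan(11.6°)) = 15.6 / 0.41054 ≈ 37.9986 mm.
Sensor diagonal = √(23.5² + 15.6²) = √795.6100 ≈ 28.2066 mm.
Diagonal AOV = 2·arctan(28.2066 / (2 × 37.9986)) = 2·arctan(0.37115) ≈ 40.7250°.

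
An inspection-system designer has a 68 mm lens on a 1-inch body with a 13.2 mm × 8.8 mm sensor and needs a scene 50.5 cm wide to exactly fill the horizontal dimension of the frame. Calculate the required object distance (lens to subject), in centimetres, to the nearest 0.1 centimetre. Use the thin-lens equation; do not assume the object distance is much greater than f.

267.0 cm

W: 50.5 cm = 505 mm.
Magnification m = w/W = dᵢ/dₒ; combined with 1/f = 1/dₒ + 1/dᵢ this gives dₒ = f·(1 + W/w).
dₒ = 68 mm × (1 + 505/13.2) = 68 × 39.2576 ≈ 2669.515 mm = 266.952 cm.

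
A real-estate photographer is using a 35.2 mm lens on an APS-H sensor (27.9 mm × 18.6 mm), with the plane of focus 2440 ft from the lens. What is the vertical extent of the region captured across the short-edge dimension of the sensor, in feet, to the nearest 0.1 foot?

dₒ: 2440 ft × 304.8 mm/ft = 743711.98 mm.
Similar triangles through the lens centre give W/dₒ = h/dᵢ; with 1/f = 1/dₒ + 1/dᵢ this gives W = h·(dₒ − f)/f.
W = 18.6 mm × (743712 − 35.2) / 35.2 = 18.6 × 21127.1811 ≈ 392965.569 mm = 392965.569/304.8 ft = 1289.26 ft.

1289.3 ft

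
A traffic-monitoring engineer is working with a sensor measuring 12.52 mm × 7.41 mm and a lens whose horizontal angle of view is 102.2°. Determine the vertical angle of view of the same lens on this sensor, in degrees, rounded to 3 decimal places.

From the horizontal AOV: f = 12.52 / (2·tan(51.1°)) = 12.52 / 2.47863 ≈ 5.0512 mm.
Vertical AOV = 2·arctan(7.41 / (2 × 5.0512)) = 2·arctan(0.73349) ≈ 72.5195°.

72.519°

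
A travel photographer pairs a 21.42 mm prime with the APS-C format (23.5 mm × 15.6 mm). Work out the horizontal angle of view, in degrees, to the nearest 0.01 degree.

Angle of view α = 2·arctan(w/2f) with w = 23.5 mm and f = 21.42 mm.
w/2f = 0.54855; arctan(0.54855) ≈ 28.7471°, so α ≈ 57.4942°.

57.49°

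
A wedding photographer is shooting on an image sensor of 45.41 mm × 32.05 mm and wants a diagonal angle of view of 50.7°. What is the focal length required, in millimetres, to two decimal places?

Sensor diagonal = √(45.41² + 32.05²) = √3089.2706 ≈ 55.5812 mm.
From α = 2·arctan(d/2f) we get f = d / (2·tan(α/2)).
With d = 55.5812 mm and α/2 = 25.35°, tan(α/2) ≈ 0.47377, so f ≈ 55.5812 / 0.94753 ≈ 58.6589 mm.

58.66 mm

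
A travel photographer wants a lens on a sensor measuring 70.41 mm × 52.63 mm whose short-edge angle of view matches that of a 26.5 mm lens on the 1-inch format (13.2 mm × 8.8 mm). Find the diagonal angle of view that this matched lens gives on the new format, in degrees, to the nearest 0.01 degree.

Equal short-edge AOV ⇒ f₂ = f₁ · 52.63/8.8 = 26.5 × 5.98068 ≈ 158.4881 mm.
Sensor diagonal = √(70.41² + 52.63²) = √7727.4850 ≈ 87.9061 mm.
Diagonal AOV on the new format = 2·arctan(87.9061 / (2 × 158.4881)) = 2·arctan(0.27733) ≈ 31.0003°.

31.00°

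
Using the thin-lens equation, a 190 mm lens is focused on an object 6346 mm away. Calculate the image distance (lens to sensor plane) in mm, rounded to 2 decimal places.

1/dᵢ = 1/f − 1/dₒ = 1/190 − 1/6346 = 0.0051056 mm⁻¹.
dᵢ = 1/0.0051056 ≈ 195.8642 mm.

195.86 mm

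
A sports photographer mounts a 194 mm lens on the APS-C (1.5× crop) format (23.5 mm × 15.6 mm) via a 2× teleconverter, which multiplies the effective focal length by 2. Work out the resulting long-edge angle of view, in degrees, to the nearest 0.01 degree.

3.47°

Effective focal length f = 194 × 2 = 388 mm.
α = 2·arctan(23.5 / (2 × 388)) = 2·arctan(0.03028) ≈ 3.4692°.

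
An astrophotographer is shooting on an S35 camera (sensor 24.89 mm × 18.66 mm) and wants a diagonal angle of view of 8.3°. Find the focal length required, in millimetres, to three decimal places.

214.366 mm

Sensor diagonal = √(24.89² + 18.66²) = √967.7077 ≈ 31.1080 mm.
From α = 2·arctan(d/2f) we get f = d / (2·tan(α/2)).
With d = 31.1080 mm and α/2 = 4.15°, tan(α/2) ≈ 0.07256, so f ≈ 31.1080 / 0.14512 ≈ 214.3662 mm.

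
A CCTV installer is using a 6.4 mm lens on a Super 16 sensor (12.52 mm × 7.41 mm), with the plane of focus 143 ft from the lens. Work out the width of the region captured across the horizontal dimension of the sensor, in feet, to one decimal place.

dₒ: 143 ft × 304.8 mm/ft = 43586.40 mm.
Similar triangles through the lens centre give W/dₒ = w/dᵢ; with 1/f = 1/dₒ + 1/dᵢ this gives W = w·(dₒ − f)/f.
W = 12.52 mm × (43586.4 − 6.4) / 6.4 = 12.52 × 6809.3748 ≈ 85253.372 mm = 85253.372/304.8 ft = 279.703 ft.

279.7 ft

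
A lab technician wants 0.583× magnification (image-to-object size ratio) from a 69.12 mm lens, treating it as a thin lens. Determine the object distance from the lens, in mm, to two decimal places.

With m = dᵢ/dₒ and 1/f = 1/dₒ + 1/dᵢ, substituting dᵢ = m·dₒ gives 1/f = (1 + 1/m)/dₒ, hence dₒ = f·(1 + 1/m).
dₒ = 69.12 × (1 + 1/0.583) = 69.12 × 2.71527 ≈ 187.679 mm.

187.68 mm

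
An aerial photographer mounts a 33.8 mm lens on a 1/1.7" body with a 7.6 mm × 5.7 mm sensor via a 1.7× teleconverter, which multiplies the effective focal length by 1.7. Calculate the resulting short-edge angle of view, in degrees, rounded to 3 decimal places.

5.679°

Effective focal length f = 33.8 × 1.7 = 57.46 mm.
α = 2·arctan(5.7 / (2 × 57.46)) = 2·arctan(0.04960) ≈ 5.6791°.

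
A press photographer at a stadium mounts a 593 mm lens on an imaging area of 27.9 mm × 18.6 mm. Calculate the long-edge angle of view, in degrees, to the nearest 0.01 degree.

Angle of view α = 2·arctan(w/2f) with w = 27.9 mm and f = 593 mm.
w/2f = 0.02352; arctan(0.02352) ≈ 1.3476°, so α ≈ 2.6952°.

2.70°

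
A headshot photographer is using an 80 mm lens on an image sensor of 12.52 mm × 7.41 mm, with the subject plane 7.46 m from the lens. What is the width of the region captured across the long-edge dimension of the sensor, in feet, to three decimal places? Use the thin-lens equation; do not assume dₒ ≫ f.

3.789 ft

dₒ: 7.46 m = 7460 mm.
Similar triangles through the lens centre give W/dₒ = w/dᵢ; with 1/f = 1/dₒ + 1/dᵢ this gives W = w·(dₒ − f)/f.
W = 12.52 mm × (7460 − 80) / 80 = 12.52 × 92.2500 ≈ 1154.970 mm = 1154.970/304.8 ft = 3.78927 ft.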